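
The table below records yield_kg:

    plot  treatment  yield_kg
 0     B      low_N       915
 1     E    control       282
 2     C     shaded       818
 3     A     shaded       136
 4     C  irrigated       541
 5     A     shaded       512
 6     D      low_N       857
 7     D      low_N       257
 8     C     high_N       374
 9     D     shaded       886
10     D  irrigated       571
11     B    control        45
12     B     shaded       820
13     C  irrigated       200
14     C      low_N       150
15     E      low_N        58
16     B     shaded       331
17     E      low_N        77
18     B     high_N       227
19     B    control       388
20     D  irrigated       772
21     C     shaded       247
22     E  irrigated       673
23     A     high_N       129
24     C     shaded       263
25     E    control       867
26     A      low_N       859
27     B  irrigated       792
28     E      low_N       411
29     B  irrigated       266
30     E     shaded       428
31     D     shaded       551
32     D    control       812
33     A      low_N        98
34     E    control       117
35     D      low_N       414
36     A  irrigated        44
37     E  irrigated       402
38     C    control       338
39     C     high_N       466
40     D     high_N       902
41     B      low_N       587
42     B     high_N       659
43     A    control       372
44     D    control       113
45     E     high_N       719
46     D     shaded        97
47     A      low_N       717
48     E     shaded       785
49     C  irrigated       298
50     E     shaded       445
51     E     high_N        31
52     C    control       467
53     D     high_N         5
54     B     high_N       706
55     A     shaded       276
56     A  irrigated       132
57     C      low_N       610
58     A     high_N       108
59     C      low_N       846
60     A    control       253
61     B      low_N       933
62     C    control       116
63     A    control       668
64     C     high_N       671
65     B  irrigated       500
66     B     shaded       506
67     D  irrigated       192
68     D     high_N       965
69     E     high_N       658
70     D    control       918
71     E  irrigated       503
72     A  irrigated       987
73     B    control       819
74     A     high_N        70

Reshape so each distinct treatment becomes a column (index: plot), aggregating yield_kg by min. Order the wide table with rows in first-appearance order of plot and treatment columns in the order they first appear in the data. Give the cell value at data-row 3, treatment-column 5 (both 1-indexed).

374

With rows in first-appearance order of plot, row 3 is plot=C. treatment columns in first-appearance order: low_N, control, shaded, irrigated, high_N; column 5 is high_N.
Long rows with plot=C, treatment=high_N: min(374, 466, 671) = 374.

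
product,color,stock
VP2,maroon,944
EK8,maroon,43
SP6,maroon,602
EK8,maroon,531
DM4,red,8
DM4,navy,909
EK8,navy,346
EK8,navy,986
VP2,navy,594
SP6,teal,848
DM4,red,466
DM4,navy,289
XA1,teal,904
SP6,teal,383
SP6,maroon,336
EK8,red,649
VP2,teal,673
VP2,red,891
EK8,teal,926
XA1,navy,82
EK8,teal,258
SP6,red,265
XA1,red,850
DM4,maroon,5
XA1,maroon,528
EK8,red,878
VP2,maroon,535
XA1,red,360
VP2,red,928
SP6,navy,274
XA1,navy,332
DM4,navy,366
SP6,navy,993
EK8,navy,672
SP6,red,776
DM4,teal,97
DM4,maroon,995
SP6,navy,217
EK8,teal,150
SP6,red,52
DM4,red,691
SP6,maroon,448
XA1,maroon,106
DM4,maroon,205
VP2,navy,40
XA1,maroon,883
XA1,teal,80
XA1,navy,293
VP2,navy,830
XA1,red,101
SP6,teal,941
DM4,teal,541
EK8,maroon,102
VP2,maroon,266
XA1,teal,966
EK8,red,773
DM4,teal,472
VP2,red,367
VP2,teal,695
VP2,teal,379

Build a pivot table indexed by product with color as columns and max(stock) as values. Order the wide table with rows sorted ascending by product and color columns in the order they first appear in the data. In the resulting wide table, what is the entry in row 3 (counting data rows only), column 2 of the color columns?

With rows sorted ascending by product, row 3 is product=SP6. color columns in first-appearance order: maroon, red, navy, teal; column 2 is red.
Long rows with product=SP6, color=red: max(265, 776, 52) = 776.

776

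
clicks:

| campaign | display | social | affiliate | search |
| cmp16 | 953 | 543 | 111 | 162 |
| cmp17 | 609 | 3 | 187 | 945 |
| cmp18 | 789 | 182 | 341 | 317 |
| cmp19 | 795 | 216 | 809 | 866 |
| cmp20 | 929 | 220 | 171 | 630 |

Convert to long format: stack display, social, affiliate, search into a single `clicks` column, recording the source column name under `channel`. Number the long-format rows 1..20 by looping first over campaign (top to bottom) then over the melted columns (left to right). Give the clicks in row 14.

216

20 rows total (5 × 4). Row 14: index ⌊(14-1)/4⌋ = 3 into campaign → cmp19; (14-1) mod 4 = 1 into the melted columns → social.
So row 14 is (cmp19, social, 216); clicks = 216.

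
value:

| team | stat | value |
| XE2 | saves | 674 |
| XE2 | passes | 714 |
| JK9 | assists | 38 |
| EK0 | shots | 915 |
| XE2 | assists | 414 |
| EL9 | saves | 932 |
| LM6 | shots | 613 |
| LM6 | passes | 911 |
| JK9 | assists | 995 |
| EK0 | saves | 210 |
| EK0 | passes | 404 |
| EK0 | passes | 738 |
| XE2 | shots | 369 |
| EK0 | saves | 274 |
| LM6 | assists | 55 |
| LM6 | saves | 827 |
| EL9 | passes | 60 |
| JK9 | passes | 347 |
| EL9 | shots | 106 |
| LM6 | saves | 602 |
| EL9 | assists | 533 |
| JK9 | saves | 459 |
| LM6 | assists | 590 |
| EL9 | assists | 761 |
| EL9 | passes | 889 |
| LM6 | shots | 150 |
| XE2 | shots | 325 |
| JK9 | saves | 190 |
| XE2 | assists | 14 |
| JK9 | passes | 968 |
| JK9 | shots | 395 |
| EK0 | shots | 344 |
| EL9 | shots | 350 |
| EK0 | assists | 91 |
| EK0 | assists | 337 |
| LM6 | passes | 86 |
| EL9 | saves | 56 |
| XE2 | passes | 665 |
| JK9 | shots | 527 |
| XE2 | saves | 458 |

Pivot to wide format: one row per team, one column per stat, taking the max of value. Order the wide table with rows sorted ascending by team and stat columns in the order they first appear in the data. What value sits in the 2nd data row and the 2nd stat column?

With rows sorted ascending by team, row 2 is team=EL9. stat columns in first-appearance order: saves, passes, assists, shots; column 2 is passes.
Long rows with team=EL9, stat=passes: max(60, 889) = 889.

889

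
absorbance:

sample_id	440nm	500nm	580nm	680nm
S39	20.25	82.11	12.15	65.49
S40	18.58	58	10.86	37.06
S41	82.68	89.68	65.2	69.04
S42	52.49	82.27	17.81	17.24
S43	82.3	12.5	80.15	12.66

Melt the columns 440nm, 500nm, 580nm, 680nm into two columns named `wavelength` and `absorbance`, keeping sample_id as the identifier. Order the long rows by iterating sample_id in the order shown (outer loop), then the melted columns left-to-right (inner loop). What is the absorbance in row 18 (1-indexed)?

20 rows total (5 × 4). Row 18: index ⌊(18-1)/4⌋ = 4 into sample_id → S43; (18-1) mod 4 = 1 into the melted columns → 500nm.
So row 18 is (S43, 500nm, 12.5); absorbance = 12.5.

12.5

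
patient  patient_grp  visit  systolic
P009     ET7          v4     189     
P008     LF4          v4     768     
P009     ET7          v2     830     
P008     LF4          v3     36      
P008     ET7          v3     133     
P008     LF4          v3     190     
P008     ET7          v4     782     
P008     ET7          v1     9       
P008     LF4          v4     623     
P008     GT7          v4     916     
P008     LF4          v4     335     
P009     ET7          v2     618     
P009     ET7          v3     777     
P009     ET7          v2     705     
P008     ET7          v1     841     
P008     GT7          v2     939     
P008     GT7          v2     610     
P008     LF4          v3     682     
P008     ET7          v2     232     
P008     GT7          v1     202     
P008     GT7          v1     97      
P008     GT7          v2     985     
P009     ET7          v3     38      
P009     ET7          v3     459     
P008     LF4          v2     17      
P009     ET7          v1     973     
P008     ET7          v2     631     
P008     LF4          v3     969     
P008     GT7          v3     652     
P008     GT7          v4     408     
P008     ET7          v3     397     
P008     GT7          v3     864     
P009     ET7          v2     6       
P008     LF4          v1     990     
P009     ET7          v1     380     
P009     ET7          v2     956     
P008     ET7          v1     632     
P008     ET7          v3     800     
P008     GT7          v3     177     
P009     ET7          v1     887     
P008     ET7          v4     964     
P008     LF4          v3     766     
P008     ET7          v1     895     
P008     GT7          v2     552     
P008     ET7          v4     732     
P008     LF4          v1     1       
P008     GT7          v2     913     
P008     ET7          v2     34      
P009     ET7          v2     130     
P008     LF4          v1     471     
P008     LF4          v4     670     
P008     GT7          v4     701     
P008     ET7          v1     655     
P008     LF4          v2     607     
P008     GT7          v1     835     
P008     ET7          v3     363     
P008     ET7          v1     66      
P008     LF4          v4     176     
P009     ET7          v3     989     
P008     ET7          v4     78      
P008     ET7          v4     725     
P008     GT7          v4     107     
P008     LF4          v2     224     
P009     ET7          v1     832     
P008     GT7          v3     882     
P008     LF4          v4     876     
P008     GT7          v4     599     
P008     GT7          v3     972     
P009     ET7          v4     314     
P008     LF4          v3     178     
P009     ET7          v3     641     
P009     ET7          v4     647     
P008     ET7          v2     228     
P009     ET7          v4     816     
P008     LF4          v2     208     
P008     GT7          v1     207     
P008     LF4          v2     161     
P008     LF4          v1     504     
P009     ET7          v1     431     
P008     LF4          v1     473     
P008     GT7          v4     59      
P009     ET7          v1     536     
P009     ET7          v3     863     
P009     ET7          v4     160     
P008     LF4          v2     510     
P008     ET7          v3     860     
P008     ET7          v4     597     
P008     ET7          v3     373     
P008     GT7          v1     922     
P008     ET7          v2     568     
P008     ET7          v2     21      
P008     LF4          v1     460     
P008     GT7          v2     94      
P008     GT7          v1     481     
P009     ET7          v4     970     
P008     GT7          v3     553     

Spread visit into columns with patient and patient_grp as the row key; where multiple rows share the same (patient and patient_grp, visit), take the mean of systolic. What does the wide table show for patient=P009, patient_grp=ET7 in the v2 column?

Rows with patient=P009, patient_grp=ET7 and visit=v2: systolic values are 830, 618, 705, 6, 956, 130.
(830 + 618 + 705 + 6 + 956 + 130) / 6 = 540.83.

540.83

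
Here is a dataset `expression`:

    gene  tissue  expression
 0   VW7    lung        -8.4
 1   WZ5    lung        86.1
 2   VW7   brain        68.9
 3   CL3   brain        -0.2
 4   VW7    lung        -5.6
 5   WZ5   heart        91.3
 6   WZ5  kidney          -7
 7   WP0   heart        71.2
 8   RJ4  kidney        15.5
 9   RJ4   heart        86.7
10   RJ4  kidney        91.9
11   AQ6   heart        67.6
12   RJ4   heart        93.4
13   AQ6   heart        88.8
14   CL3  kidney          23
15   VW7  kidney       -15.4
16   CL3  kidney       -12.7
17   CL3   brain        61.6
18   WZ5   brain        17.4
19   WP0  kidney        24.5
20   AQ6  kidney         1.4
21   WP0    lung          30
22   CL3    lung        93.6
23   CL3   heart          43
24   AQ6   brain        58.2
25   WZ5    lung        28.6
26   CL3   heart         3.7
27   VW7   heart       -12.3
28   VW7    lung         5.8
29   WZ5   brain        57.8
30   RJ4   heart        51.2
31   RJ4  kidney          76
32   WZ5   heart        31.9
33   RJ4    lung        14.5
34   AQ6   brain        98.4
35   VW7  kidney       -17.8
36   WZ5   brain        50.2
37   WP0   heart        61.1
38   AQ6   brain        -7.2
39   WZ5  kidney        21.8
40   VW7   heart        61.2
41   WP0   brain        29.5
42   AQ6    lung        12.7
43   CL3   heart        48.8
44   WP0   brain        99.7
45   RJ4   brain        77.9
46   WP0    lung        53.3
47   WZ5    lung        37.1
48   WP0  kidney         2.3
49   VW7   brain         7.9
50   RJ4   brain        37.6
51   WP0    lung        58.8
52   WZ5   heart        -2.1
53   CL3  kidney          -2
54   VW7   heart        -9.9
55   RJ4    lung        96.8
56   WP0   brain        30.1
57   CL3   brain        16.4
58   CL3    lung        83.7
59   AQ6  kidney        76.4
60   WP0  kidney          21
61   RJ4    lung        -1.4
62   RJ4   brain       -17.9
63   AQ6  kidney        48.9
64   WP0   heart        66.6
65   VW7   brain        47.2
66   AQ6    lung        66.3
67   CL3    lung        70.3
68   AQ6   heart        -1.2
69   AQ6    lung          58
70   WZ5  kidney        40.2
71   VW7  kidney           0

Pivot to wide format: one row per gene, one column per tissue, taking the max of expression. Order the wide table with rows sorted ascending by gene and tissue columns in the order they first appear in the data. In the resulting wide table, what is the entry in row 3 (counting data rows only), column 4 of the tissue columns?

With rows sorted ascending by gene, row 3 is gene=RJ4. tissue columns in first-appearance order: lung, brain, heart, kidney; column 4 is kidney.
Long rows with gene=RJ4, tissue=kidney: max(15.5, 91.9, 76) = 91.9.

91.9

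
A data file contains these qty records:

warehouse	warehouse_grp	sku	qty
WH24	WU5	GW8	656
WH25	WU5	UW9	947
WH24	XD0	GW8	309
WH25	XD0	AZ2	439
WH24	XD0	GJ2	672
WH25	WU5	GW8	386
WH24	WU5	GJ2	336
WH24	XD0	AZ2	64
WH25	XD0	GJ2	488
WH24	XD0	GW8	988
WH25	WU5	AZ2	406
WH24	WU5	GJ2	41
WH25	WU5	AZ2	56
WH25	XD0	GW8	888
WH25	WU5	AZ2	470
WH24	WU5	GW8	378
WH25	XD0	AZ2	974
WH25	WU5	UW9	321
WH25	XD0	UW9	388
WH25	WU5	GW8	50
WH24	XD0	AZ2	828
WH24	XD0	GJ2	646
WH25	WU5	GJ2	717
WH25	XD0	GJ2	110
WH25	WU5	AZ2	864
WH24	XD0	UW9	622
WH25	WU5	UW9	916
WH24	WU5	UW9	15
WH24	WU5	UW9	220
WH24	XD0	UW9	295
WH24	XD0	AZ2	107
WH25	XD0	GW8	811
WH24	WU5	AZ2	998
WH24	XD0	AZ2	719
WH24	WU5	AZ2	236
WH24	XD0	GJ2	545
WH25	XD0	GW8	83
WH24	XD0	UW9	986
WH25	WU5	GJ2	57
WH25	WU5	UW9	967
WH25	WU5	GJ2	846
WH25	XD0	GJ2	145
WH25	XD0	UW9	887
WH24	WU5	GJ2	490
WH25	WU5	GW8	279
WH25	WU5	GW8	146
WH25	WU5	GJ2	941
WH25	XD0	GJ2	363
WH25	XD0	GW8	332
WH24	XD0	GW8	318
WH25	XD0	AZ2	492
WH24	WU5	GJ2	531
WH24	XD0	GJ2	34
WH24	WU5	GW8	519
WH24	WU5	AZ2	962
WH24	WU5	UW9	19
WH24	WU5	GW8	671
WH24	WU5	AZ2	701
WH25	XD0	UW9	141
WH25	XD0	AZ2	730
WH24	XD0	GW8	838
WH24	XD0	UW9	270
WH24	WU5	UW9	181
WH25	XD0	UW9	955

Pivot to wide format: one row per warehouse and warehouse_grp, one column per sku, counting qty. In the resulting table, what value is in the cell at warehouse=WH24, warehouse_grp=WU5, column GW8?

Rows with warehouse=WH24, warehouse_grp=WU5 and sku=GW8: qty values are 656, 378, 519, 671.
4 rows match — count = 4.

4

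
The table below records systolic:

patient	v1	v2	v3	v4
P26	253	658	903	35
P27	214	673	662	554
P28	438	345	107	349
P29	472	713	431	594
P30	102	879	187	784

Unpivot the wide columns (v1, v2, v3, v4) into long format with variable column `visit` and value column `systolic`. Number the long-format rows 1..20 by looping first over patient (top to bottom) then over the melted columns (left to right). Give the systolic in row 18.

20 rows total (5 × 4). Row 18: index ⌊(18-1)/4⌋ = 4 into patient → P30; (18-1) mod 4 = 1 into the melted columns → v2.
So row 18 is (P30, v2, 879); systolic = 879.

879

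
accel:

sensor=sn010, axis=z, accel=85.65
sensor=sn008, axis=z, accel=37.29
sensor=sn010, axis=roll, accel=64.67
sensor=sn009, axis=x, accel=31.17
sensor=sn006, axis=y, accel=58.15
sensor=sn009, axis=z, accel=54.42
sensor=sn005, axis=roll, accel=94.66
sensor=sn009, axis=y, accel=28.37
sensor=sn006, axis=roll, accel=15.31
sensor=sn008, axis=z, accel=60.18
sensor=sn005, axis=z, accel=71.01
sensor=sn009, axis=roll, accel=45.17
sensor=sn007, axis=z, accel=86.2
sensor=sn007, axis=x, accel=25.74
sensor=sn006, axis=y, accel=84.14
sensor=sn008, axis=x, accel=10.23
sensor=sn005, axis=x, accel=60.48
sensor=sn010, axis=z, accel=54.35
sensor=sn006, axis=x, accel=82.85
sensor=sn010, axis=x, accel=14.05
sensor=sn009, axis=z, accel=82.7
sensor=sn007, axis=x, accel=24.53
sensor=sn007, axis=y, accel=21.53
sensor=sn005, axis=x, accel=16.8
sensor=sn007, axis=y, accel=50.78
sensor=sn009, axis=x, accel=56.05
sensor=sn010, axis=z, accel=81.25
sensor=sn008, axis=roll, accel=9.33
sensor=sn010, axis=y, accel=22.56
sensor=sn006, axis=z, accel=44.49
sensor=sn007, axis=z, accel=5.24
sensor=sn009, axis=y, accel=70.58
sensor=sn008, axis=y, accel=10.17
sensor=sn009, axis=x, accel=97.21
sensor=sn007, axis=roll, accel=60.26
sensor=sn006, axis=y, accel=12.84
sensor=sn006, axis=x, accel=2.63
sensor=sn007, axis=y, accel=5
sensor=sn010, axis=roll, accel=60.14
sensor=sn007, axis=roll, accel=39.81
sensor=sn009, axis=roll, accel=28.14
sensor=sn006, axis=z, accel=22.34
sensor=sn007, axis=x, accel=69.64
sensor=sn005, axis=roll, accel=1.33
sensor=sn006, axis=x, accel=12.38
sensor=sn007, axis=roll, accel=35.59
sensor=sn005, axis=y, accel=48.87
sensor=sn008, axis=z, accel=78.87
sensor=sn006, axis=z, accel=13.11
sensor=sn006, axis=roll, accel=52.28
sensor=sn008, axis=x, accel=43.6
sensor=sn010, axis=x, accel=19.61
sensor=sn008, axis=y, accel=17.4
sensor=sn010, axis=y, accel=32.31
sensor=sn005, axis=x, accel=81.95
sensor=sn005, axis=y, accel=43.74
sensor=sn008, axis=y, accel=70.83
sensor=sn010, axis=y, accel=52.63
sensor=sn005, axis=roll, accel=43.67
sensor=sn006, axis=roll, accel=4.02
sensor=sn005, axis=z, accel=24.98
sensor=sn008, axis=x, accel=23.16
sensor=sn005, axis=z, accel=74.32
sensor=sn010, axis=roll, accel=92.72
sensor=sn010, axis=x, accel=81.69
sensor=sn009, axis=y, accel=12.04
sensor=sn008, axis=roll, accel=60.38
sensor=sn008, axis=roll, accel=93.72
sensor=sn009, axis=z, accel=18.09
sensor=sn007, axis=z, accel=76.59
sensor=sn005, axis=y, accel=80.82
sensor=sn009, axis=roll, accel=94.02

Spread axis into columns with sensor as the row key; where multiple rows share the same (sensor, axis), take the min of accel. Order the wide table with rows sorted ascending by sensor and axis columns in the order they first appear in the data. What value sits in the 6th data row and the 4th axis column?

22.56

With rows sorted ascending by sensor, row 6 is sensor=sn010. axis columns in first-appearance order: z, roll, x, y; column 4 is y.
Long rows with sensor=sn010, axis=y: min(22.56, 32.31, 52.63) = 22.56.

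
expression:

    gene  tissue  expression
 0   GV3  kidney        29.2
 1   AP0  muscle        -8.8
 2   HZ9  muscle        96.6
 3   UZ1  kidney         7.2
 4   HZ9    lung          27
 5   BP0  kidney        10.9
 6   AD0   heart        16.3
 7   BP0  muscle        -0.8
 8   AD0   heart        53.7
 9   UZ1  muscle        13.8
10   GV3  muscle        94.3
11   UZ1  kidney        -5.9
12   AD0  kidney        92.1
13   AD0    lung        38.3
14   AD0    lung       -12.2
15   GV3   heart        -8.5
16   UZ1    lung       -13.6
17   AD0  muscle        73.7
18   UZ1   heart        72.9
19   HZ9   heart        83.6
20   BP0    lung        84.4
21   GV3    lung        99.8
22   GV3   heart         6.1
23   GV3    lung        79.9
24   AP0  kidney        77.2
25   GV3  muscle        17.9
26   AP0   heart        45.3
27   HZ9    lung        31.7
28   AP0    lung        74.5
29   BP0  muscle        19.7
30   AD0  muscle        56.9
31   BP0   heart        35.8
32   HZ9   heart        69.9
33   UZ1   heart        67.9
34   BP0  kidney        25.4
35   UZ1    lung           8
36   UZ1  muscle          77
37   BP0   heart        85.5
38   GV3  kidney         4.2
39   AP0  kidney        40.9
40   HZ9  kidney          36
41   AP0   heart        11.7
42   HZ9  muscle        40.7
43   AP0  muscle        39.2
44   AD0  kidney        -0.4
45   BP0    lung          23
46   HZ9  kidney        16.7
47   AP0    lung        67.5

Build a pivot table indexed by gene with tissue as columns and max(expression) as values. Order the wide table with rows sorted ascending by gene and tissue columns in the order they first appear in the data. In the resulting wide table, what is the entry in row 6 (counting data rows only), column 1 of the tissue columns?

7.2

With rows sorted ascending by gene, row 6 is gene=UZ1. tissue columns in first-appearance order: kidney, muscle, lung, heart; column 1 is kidney.
Long rows with gene=UZ1, tissue=kidney: max(7.2, -5.9) = 7.2.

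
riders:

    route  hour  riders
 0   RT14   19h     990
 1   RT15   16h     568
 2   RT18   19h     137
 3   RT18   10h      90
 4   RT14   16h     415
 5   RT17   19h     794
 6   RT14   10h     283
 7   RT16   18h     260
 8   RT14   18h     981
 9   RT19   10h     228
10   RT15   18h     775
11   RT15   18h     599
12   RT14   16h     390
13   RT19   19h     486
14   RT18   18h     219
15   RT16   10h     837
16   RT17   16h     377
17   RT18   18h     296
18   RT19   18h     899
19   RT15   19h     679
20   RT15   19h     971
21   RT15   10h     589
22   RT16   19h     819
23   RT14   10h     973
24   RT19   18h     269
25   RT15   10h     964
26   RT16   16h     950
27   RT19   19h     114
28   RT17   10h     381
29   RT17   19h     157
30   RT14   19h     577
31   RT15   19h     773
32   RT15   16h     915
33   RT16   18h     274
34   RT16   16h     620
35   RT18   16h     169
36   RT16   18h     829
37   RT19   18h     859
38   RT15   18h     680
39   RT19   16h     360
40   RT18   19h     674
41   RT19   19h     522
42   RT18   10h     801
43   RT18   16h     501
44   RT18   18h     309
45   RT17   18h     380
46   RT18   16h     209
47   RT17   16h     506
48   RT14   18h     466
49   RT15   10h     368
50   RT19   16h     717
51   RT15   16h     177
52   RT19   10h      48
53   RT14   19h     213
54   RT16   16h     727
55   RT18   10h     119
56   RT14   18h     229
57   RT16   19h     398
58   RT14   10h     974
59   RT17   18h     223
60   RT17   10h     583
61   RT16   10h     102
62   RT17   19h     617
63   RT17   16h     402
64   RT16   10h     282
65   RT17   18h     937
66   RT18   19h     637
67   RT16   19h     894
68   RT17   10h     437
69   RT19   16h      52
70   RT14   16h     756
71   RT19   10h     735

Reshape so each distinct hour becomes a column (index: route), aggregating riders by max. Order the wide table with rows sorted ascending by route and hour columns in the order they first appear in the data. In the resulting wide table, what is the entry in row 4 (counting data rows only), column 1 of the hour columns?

794

With rows sorted ascending by route, row 4 is route=RT17. hour columns in first-appearance order: 19h, 16h, 10h, 18h; column 1 is 19h.
Long rows with route=RT17, hour=19h: max(794, 157, 617) = 794.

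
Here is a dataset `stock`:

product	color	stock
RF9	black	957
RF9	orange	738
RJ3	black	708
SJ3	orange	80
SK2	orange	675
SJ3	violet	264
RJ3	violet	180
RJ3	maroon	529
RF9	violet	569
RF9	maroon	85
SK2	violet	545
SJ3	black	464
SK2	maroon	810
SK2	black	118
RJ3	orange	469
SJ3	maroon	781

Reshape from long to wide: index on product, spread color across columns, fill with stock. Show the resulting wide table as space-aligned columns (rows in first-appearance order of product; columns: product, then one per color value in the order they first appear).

product  black  orange  violet  maroon
RF9      957    738     569     85    
RJ3      708    469     180     529   
SJ3      464    80      264     781   
SK2      118    675     545     810   

Columns: product plus the 4 distinct color values (black, orange, violet, maroon).
For example, row RF9 column black takes stock=957 from the long row (RF9, black).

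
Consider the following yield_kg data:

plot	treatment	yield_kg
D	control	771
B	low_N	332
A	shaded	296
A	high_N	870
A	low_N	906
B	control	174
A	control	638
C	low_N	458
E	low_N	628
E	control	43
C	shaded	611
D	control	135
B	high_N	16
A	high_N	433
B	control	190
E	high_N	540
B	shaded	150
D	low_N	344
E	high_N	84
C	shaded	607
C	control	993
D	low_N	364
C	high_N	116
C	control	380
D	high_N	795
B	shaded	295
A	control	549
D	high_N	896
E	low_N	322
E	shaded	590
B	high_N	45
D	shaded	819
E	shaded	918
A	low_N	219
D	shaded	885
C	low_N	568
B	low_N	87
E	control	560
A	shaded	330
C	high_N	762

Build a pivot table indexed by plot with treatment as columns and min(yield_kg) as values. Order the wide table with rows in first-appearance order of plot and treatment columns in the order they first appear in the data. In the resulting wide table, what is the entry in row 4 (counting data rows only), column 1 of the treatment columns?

With rows in first-appearance order of plot, row 4 is plot=C. treatment columns in first-appearance order: control, low_N, shaded, high_N; column 1 is control.
Long rows with plot=C, treatment=control: min(993, 380) = 380.

380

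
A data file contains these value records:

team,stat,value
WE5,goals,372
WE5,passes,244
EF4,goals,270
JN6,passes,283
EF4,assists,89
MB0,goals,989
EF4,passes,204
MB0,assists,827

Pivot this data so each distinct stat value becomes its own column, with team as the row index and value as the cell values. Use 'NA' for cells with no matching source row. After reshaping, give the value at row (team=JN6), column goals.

NA

No long-format row has team=JN6 and stat=goals, so the cell is NA.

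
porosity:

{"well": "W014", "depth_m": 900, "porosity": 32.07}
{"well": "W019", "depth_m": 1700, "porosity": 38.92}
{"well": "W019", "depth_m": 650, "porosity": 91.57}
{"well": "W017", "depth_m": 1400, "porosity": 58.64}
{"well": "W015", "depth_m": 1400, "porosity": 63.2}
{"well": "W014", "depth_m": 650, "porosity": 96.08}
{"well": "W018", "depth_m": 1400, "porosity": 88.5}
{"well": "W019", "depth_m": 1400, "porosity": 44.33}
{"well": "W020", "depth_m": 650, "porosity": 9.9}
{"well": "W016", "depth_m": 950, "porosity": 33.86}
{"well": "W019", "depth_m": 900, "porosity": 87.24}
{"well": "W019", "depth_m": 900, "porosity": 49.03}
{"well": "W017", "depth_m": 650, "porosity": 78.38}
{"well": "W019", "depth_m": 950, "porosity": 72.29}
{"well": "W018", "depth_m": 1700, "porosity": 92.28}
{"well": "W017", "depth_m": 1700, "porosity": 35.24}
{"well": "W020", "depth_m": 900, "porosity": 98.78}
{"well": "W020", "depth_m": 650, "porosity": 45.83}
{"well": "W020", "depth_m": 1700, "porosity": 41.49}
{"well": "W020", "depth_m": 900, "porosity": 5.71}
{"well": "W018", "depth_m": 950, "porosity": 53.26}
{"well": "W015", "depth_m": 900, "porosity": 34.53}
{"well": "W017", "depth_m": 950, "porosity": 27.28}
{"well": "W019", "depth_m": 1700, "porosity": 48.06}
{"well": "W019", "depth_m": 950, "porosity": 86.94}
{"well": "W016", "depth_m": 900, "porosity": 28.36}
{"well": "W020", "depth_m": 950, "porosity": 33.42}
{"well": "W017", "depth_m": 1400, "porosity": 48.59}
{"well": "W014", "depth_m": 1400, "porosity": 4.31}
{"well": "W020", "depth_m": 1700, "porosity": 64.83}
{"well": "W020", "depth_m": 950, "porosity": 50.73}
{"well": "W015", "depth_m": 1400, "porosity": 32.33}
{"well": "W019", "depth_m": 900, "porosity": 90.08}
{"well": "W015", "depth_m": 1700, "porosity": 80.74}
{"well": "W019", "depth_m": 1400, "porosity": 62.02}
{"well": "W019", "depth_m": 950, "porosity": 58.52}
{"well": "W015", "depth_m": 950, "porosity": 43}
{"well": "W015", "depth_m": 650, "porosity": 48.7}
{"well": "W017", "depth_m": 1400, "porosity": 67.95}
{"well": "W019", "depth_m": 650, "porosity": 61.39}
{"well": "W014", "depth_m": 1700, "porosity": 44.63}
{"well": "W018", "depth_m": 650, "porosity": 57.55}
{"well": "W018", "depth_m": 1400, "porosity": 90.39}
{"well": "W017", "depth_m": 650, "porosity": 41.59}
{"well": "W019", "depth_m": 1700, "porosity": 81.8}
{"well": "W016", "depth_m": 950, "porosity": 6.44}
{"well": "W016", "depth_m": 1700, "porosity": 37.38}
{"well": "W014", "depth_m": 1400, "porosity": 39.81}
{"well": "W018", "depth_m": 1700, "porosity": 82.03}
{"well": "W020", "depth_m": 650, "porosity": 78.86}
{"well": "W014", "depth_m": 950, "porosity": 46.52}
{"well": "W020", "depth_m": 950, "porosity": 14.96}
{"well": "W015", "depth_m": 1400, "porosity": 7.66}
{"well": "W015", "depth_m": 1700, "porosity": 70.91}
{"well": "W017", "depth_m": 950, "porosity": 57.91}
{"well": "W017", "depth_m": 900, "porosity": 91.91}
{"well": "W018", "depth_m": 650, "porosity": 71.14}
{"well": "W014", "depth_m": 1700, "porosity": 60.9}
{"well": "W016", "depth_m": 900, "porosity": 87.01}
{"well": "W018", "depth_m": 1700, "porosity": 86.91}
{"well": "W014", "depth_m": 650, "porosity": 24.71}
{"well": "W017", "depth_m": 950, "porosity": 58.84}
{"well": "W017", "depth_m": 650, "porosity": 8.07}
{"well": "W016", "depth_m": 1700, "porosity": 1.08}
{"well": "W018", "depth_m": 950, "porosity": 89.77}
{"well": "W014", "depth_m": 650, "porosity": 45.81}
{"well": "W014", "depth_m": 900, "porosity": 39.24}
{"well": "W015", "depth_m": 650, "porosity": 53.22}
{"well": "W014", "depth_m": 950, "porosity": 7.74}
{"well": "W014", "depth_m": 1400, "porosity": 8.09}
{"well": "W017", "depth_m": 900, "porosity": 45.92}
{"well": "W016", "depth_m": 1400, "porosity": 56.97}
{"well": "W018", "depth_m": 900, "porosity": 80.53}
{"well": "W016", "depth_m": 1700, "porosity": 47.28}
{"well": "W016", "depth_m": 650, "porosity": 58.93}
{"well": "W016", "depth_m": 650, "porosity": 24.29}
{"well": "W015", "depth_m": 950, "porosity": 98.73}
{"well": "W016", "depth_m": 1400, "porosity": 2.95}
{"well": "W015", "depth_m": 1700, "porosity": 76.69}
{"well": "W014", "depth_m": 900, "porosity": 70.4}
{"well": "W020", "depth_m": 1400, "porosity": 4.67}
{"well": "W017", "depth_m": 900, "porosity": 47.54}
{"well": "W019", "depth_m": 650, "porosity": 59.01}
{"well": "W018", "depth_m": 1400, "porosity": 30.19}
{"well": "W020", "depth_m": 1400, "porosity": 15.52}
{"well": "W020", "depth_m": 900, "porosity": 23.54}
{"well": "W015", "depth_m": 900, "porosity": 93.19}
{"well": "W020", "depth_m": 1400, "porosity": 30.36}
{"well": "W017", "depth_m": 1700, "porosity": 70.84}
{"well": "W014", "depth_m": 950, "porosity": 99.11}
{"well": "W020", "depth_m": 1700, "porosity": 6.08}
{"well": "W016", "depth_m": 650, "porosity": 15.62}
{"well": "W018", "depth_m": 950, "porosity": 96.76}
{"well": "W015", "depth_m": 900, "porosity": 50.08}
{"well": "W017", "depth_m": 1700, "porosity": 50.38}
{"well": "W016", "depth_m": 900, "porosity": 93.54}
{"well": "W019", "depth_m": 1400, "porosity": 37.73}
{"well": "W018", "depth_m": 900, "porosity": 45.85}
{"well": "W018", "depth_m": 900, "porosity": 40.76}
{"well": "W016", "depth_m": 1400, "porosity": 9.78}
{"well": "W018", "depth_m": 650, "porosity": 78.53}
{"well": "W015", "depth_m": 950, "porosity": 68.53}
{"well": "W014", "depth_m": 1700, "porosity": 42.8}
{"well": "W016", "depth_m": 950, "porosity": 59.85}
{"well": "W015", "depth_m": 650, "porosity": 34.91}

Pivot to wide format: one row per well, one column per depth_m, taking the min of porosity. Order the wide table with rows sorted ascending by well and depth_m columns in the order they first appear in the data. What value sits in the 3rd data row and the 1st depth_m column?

With rows sorted ascending by well, row 3 is well=W016. depth_m columns in first-appearance order: 900, 1700, 650, 1400, 950; column 1 is 900.
Long rows with well=W016, depth_m=900: min(28.36, 87.01, 93.54) = 28.36.

28.36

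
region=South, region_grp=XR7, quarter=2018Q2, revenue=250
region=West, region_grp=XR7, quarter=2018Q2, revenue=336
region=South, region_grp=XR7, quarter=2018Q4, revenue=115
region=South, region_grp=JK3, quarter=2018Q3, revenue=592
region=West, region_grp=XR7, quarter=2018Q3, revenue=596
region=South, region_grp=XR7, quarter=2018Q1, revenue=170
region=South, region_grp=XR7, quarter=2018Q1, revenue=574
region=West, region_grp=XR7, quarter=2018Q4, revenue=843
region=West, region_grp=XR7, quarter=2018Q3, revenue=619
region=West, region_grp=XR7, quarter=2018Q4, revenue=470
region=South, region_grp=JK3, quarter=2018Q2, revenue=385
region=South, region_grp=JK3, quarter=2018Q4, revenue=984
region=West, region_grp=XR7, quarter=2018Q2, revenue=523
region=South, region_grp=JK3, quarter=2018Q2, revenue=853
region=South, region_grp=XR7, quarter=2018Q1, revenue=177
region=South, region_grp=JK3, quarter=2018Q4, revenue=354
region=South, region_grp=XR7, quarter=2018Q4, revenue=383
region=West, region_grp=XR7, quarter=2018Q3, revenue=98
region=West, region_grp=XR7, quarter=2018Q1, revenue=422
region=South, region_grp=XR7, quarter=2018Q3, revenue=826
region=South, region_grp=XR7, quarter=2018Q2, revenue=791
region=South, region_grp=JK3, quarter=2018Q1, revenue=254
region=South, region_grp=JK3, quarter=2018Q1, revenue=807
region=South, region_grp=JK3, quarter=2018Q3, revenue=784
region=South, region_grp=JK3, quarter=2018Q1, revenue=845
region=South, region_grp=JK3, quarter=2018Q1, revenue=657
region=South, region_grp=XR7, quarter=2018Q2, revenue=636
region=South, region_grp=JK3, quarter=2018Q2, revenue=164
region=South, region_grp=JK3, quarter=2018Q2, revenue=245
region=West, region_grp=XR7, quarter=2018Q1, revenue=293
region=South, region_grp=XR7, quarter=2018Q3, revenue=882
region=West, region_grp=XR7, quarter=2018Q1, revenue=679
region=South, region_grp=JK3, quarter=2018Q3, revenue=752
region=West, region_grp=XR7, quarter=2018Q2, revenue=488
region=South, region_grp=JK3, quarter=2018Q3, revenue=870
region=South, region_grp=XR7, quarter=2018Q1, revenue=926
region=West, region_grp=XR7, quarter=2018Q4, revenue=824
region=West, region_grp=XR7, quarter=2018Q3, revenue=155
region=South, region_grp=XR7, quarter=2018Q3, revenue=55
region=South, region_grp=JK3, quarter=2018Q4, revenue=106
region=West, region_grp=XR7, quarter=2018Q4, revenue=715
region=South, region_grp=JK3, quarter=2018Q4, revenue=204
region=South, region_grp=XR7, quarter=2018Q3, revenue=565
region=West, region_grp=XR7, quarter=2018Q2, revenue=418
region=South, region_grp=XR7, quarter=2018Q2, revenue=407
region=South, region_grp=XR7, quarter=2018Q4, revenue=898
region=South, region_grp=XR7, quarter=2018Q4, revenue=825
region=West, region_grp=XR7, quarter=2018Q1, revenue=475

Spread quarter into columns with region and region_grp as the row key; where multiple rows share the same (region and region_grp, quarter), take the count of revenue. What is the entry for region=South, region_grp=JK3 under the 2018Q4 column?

Rows with region=South, region_grp=JK3 and quarter=2018Q4: revenue values are 984, 354, 106, 204.
4 rows match — count = 4.

4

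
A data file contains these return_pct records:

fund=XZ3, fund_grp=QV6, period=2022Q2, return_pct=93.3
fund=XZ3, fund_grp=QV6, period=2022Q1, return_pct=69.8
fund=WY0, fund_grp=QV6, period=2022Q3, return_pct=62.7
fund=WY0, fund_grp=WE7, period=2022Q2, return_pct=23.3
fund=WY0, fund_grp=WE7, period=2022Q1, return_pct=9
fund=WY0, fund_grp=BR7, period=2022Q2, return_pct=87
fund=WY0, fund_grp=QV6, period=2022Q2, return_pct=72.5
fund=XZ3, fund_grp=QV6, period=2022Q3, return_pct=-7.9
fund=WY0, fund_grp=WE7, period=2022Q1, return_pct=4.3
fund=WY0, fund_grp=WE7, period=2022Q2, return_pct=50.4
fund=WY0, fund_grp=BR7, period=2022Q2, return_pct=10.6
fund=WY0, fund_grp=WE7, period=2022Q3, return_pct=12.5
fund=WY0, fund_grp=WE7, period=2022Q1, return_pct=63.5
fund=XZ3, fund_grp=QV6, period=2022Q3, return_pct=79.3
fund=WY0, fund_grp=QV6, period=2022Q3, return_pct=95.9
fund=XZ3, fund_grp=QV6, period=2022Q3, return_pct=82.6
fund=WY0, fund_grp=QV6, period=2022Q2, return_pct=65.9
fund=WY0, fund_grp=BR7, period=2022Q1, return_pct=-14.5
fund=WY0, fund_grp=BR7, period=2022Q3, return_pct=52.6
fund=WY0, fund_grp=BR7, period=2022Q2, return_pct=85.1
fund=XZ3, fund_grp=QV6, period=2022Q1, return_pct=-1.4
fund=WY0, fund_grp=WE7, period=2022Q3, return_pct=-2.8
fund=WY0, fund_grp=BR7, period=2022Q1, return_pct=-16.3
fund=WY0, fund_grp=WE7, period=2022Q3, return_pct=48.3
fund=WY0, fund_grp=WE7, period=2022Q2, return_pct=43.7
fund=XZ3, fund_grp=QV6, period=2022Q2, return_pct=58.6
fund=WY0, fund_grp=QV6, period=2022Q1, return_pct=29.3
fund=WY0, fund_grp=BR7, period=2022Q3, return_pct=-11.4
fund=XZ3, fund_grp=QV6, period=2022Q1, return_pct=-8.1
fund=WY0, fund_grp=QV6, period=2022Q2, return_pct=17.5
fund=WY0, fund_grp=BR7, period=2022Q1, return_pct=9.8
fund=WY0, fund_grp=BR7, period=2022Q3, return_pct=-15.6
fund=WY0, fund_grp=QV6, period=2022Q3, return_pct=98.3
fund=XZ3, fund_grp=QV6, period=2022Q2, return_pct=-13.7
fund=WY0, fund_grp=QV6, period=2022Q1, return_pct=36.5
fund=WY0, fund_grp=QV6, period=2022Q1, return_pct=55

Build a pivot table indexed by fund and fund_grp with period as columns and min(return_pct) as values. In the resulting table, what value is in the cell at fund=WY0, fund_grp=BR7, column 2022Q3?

Rows with fund=WY0, fund_grp=BR7 and period=2022Q3: return_pct values are 52.6, -11.4, -15.6.
min(52.6, -11.4, -15.6) = -15.6.

-15.6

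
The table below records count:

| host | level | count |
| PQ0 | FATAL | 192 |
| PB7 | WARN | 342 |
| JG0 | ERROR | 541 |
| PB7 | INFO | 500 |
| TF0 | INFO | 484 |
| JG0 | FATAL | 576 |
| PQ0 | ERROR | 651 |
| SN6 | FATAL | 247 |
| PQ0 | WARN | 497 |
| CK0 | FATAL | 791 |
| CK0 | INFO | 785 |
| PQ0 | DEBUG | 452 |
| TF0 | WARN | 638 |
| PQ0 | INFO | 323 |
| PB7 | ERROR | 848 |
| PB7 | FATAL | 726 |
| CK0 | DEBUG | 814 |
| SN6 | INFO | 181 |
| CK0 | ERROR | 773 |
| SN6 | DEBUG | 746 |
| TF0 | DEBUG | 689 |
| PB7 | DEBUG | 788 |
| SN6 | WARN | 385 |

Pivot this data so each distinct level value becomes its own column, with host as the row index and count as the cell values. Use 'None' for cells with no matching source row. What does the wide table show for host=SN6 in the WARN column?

The long row with host=SN6, level=WARN has count=385.

385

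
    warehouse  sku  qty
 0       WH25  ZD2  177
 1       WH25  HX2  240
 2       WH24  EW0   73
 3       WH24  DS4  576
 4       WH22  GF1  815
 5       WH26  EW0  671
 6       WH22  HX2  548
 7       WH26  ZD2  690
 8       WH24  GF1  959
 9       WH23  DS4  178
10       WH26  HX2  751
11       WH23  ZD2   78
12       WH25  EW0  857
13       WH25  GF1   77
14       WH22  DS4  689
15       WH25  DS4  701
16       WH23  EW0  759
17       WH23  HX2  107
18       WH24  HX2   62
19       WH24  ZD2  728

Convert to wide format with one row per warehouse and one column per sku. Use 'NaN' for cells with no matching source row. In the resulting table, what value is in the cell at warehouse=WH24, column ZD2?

The long row with warehouse=WH24, sku=ZD2 has qty=728.

728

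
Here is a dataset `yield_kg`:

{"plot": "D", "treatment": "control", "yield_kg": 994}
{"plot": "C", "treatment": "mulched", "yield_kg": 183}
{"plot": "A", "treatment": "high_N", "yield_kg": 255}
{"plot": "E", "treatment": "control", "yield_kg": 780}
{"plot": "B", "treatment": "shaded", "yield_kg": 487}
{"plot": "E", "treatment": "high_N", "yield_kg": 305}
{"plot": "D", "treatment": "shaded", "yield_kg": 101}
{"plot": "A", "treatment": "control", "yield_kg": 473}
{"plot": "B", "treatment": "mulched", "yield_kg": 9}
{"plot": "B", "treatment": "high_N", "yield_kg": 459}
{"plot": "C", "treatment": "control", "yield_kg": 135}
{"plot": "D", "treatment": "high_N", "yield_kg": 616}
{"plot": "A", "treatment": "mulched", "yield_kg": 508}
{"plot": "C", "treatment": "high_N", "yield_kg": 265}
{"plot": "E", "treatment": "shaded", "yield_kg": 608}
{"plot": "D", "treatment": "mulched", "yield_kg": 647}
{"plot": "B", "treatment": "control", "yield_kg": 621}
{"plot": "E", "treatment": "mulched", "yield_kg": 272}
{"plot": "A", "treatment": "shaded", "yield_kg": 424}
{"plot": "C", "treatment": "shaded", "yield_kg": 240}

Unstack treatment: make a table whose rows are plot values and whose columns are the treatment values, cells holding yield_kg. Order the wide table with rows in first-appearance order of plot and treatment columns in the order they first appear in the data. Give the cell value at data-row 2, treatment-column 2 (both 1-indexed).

183

With rows in first-appearance order of plot, row 2 is plot=C. treatment columns in first-appearance order: control, mulched, high_N, shaded; column 2 is mulched.
Long rows with plot=C, treatment=mulched: yield_kg = 183.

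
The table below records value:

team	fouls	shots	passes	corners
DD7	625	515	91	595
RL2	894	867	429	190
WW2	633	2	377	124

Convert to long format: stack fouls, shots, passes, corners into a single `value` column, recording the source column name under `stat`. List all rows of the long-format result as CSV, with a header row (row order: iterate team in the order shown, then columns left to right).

team,stat,value
DD7,fouls,625
DD7,shots,515
DD7,passes,91
DD7,corners,595
RL2,fouls,894
RL2,shots,867
RL2,passes,429
RL2,corners,190
WW2,fouls,633
WW2,shots,2
WW2,passes,377
WW2,corners,124

Each (team, column) pair becomes one row: 3 × 4 = 12 rows.
For example, (DD7, fouls) → value=625.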